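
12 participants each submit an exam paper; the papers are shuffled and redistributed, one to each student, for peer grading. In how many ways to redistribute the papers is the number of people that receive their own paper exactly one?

176214840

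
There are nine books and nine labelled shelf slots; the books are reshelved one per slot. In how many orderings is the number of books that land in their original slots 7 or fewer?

362879

# with exactly i fixed is C(9,i)·!(9-i); sum over i=0..7:
  i=0: C(9,0)·!9 = 1·133496 = 133496
  i=1: C(9,1)·!8 = 9·14833 = 133497
  i=2: C(9,2)·!7 = 36·1854 = 66744
  i=3: C(9,3)·!6 = 84·265 = 22260
  i=4: C(9,4)·!5 = 126·44 = 5544
  i=5: C(9,5)·!4 = 126·9 = 1134
  i=6: C(9,6)·!3 = 84·2 = 168
  i=7: C(9,7)·!2 = 36·1 = 36
Total = 362879.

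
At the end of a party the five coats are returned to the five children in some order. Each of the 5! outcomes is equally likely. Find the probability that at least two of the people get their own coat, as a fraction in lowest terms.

31/120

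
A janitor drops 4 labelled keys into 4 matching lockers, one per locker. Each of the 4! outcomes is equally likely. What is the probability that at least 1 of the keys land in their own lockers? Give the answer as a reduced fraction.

Favorable outcomes: Σ_{i≥1} C(4,i)·!(4-i) = 4·2 + 6·1 + 4·0 + 1·1 = 15.
Total outcomes: 4! = 24.
Probability = 15/24 = 5/8.

5/8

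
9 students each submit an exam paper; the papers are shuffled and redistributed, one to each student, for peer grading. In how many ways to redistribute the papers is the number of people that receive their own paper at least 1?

229384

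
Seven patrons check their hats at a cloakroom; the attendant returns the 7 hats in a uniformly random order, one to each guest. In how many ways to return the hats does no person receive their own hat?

1854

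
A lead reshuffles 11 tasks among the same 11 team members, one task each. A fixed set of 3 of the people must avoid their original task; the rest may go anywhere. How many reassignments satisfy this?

Inclusion-exclusion on the 3 forbidden self-matches:
Σ_{j=0}^{3} (-1)^j C(3,j)(11-j)!
= C(3,0)·11! - C(3,1)·10! + C(3,2)·9! - C(3,3)·8!
= 39916800 - 10886400 + 1088640 - 40320
= 30078720

30078720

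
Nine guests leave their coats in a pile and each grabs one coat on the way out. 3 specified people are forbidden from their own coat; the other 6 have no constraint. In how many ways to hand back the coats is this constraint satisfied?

256320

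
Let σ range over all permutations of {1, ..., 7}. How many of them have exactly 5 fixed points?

21

Pick the 5 fixed positions: C(7,5) = 21 ways.
The other 2 form a derangement: !2 = 1.
Total: 21 × 1 = 21.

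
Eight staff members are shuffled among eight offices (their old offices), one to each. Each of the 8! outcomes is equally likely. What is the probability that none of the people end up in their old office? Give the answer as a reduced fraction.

2119/5760

Favorable outcomes: !8 = 14833.
Total outcomes: 8! = 40320.
Probability = 14833/40320 = 2119/5760.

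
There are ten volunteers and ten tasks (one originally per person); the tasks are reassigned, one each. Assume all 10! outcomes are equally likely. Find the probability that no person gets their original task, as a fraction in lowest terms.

16481/44800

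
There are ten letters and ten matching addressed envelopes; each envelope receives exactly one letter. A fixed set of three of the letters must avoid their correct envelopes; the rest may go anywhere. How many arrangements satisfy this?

2656080

Let A_j be the event that the j-th constrained one is fixed. By inclusion-exclusion over the 3 events:
Σ_{j=0}^{3} (-1)^j C(3,j)(10-j)!
= C(3,0)·10! - C(3,1)·9! + C(3,2)·8! - C(3,3)·7!
= 3628800 - 1088640 + 120960 - 5040
= 2656080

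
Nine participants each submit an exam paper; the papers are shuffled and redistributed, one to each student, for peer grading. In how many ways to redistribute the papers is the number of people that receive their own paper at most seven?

# with exactly i fixed is C(9,i)·!(9-i); sum over i=0..7:
  i=0: C(9,0)·!9 = 1·133496 = 133496
  i=1: C(9,1)·!8 = 9·14833 = 133497
  i=2: C(9,2)·!7 = 36·1854 = 66744
  i=3: C(9,3)·!6 = 84·265 = 22260
  i=4: C(9,4)·!5 = 126·44 = 5544
  i=5: C(9,5)·!4 = 126·9 = 1134
  i=6: C(9,6)·!3 = 84·2 = 168
  i=7: C(9,7)·!2 = 36·1 = 36
Total = 362879.

362879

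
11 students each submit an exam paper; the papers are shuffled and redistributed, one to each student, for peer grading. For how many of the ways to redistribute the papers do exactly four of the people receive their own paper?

611820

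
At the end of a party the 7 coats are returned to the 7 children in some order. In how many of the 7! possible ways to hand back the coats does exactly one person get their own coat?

1855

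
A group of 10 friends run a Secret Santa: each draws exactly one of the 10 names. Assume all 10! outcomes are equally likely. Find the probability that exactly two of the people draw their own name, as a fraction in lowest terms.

2119/11520

Favorable outcomes: C(10,2)·!8 = 45·14833 = 667485.
Total outcomes: 10! = 3628800.
Probability = 667485/3628800 = 2119/11520.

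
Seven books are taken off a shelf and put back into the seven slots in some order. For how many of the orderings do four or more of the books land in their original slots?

92

Sum C(7,i)·!(7-i) for i = 4..7:
  i=4: C(7,4)·!3 = 35·2 = 70
  i=5: C(7,5)·!2 = 21·1 = 21
  i=6: C(7,6)·!1 = 7·0 = 0
  i=7: C(7,7)·!0 = 1·1 = 1
Total = 92.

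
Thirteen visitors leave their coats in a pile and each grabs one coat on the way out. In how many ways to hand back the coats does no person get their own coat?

2290792932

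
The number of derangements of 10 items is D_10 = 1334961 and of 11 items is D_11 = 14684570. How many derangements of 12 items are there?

D_12 = (12-1)·(D_11 + D_10) = 11·(14684570 + 1334961) = 11·16019531 = 176214841.

176214841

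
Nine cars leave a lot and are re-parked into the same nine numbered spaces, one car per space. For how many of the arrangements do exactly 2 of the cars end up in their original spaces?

66744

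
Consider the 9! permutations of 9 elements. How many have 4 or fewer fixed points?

361541

Sum C(9,i)·!(9-i) for i = 0..4:
  i=0: C(9,0)·!9 = 1·133496 = 133496
  i=1: C(9,1)·!8 = 9·14833 = 133497
  i=2: C(9,2)·!7 = 36·1854 = 66744
  i=3: C(9,3)·!6 = 84·265 = 22260
  i=4: C(9,4)·!5 = 126·44 = 5544
Total = 361541.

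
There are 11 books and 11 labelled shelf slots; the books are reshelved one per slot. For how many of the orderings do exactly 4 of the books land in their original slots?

Pick the 4 fixed positions: C(11,4) = 330 ways.
The remaining 7 must be deranged: !7 = 1854.
Total: 330 × 1854 = 611820.

611820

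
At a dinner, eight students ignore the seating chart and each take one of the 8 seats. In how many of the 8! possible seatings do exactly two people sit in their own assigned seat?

7420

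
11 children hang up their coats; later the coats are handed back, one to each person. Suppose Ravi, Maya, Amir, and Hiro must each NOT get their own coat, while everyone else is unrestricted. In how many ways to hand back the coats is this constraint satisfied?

Inclusion-exclusion on the 4 forbidden self-matches:
Σ_{j=0}^{4} (-1)^j C(4,j)(11-j)!
= C(4,0)·11! - C(4,1)·10! + C(4,2)·9! - C(4,3)·8! + C(4,4)·7!
= 39916800 - 14515200 + 2177280 - 161280 + 5040
= 27422640

27422640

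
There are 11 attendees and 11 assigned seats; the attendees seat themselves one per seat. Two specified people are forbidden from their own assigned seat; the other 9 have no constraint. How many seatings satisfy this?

Let A_j be the event that the j-th constrained one is fixed. By inclusion-exclusion over the 2 events:
Σ_{j=0}^{2} (-1)^j C(2,j)(11-j)!
= C(2,0)·11! - C(2,1)·10! + C(2,2)·9!
= 39916800 - 7257600 + 362880
= 33022080

33022080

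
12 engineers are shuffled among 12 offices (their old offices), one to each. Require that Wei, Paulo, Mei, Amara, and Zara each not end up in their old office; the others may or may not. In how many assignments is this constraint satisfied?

Let A_j be the event that the j-th constrained one is fixed. By inclusion-exclusion over the 5 events:
Σ_{j=0}^{5} (-1)^j C(5,j)(12-j)!
= C(5,0)·12! - C(5,1)·11! + C(5,2)·10! - C(5,3)·9! + C(5,4)·8! - C(5,5)·7!
= 479001600 - 199584000 + 36288000 - 3628800 + 201600 - 5040
= 312273360

312273360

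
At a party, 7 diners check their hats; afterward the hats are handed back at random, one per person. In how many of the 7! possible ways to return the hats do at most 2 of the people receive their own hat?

4633

Sum C(7,i)·!(7-i) for i = 0..2:
  i=0: C(7,0)·!7 = 1·1854 = 1854
  i=1: C(7,1)·!6 = 7·265 = 1855
  i=2: C(7,2)·!5 = 21·44 = 924
Total = 4633.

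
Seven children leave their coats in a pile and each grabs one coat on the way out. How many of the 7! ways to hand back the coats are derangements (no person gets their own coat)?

Use !n = n·!(n-1) + (-1)^n.
!7 = 7·265 - 1 = 1854

1854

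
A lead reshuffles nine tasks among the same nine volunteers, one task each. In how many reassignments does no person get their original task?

133496

By inclusion-exclusion, !9 = Σ (-1)^k · 9!/k! for k=0..9
= 9! - 9!/1! + 9!/2! - 9!/3! + 9!/4! - 9!/5! + 9!/6! - 9!/7! + 9!/8! - 9!/9!
= 362880 - 362880 + 181440 - 60480 + 15120 - 3024 + 504 - 72 + 9 - 1
= 133496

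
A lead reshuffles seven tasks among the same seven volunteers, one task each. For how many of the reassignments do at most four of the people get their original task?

# with exactly i fixed is C(7,i)·!(7-i); sum over i=0..4:
  i=0: C(7,0)·!7 = 1·1854 = 1854
  i=1: C(7,1)·!6 = 7·265 = 1855
  i=2: C(7,2)·!5 = 21·44 = 924
  i=3: C(7,3)·!4 = 35·9 = 315
  i=4: C(7,4)·!3 = 35·2 = 70
Total = 5018.

5018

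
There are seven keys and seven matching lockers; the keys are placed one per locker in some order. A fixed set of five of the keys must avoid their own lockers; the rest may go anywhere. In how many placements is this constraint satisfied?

2428

Inclusion-exclusion on the 5 forbidden self-matches:
Σ_{j=0}^{5} (-1)^j C(5,j)(7-j)!
= C(5,0)·7! - C(5,1)·6! + C(5,2)·5! - C(5,3)·4! + C(5,4)·3! - C(5,5)·2!
= 5040 - 3600 + 1200 - 240 + 30 - 2
= 2428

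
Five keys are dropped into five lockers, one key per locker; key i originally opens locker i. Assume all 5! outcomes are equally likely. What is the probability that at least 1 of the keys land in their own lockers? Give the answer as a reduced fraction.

Favorable outcomes: Σ_{i≥1} C(5,i)·!(5-i) = 5·9 + 10·2 + 10·1 + 5·0 + 1·1 = 76.
Total outcomes: 5! = 120.
Probability = 76/120 = 19/30.

19/30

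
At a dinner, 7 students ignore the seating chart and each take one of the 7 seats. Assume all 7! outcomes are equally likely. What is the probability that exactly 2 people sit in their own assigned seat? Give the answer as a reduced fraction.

Favorable outcomes: C(7,2)·!5 = 21·44 = 924.
Total outcomes: 7! = 5040.
Probability = 924/5040 = 11/60.

11/60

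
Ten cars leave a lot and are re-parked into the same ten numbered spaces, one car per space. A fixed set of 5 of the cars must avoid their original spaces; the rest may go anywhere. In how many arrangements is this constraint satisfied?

Inclusion-exclusion on the 5 forbidden self-matches:
Σ_{j=0}^{5} (-1)^j C(5,j)(10-j)!
= C(5,0)·10! - C(5,1)·9! + C(5,2)·8! - C(5,3)·7! + C(5,4)·6! - C(5,5)·5!
= 3628800 - 1814400 + 403200 - 50400 + 3600 - 120
= 2170680

2170680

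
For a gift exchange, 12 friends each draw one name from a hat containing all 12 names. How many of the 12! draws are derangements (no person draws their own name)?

176214841

By inclusion-exclusion, !12 = Σ (-1)^k · 12!/k! for k=0..12
= 12! - 12!/1! + 12!/2! - 12!/3! + 12!/4! - 12!/5! + 12!/6! - 12!/7! + 12!/8! - 12!/9! + 12!/10! - 12!/11! + 12!/12!
= 479001600 - 479001600 + 239500800 - 79833600 + 19958400 - 3991680 + 665280 - 95040 + 11880 - 1320 + 132 - 12 + 1
= 176214841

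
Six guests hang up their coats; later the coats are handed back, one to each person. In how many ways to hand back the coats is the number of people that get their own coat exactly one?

Choose which one of the 6 is fixed: C(6,1) = 6.
The remaining 5 must be deranged: !5 = 44.
Total: 6 × 44 = 264.

264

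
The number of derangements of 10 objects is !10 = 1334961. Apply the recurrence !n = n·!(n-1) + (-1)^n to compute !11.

14684570

!11 = 11·1334961 - 1 = 14684570.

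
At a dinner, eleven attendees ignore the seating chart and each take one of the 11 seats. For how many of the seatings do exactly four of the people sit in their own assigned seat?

611820

Choose which 4 of the 11 are fixed: C(11,4) = 330.
The remaining 7 must be deranged: !7 = 1854.
Total: 330 × 1854 = 611820.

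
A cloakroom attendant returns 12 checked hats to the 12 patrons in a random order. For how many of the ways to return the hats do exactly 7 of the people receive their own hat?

Pick the 7 fixed positions: C(12,7) = 792 ways.
The remaining 5 must be deranged: !5 = 44.
Total: 792 × 44 = 34848.

34848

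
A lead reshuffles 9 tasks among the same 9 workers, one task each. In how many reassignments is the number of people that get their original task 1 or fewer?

266993

# with exactly i fixed is C(9,i)·!(9-i); sum over i=0..1:
  i=0: C(9,0)·!9 = 1·133496 = 133496
  i=1: C(9,1)·!8 = 9·14833 = 133497
Total = 266993.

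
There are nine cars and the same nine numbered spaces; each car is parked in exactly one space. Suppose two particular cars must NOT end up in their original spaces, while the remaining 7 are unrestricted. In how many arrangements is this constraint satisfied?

287280

Let A_j be the event that the j-th constrained one is fixed. By inclusion-exclusion over the 2 events:
Σ_{j=0}^{2} (-1)^j C(2,j)(9-j)!
= C(2,0)·9! - C(2,1)·8! + C(2,2)·7!
= 362880 - 80640 + 5040
= 287280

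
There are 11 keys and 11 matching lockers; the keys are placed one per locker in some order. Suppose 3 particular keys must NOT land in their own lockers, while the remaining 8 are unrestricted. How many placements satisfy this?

30078720

Let A_j be the event that the j-th constrained one is fixed. By inclusion-exclusion over the 3 events:
Σ_{j=0}^{3} (-1)^j C(3,j)(11-j)!
= C(3,0)·11! - C(3,1)·10! + C(3,2)·9! - C(3,3)·8!
= 39916800 - 10886400 + 1088640 - 40320
= 30078720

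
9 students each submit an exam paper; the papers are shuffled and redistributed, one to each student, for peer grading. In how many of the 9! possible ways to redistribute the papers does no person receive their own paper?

Recurrence: !9 = 9·!8 + (-1)^9.
!9 = 9·14833 - 1 = 133496

133496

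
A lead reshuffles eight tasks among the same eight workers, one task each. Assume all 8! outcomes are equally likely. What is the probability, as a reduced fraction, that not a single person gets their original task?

2119/5760

Favorable outcomes: !8 = 14833.
Total outcomes: 8! = 40320.
Probability = 14833/40320 = 2119/5760.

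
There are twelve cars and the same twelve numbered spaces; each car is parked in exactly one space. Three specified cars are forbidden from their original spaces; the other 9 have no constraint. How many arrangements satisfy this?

369774720

Let A_j be the event that the j-th constrained one is fixed. By inclusion-exclusion over the 3 events:
Σ_{j=0}^{3} (-1)^j C(3,j)(12-j)!
= C(3,0)·12! - C(3,1)·11! + C(3,2)·10! - C(3,3)·9!
= 479001600 - 119750400 + 10886400 - 362880
= 369774720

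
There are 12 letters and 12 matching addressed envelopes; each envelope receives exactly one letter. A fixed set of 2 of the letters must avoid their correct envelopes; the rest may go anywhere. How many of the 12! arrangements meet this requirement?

402796800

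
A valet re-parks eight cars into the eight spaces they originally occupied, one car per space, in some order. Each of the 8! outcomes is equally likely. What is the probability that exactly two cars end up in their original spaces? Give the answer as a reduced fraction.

Favorable outcomes: C(8,2)·!6 = 28·265 = 7420.
Total outcomes: 8! = 40320.
Probability = 7420/40320 = 53/288.

53/288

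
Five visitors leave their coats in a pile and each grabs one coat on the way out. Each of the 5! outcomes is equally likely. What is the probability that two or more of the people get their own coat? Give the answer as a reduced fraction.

31/120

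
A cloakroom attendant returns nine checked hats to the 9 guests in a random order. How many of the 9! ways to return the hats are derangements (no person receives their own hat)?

Recurrence: !9 = 8·(!8 + !7).
!9 = 8·(14833 + 1854) = 8·16687 = 133496

133496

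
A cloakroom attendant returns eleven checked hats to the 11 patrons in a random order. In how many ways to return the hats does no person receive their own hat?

14684570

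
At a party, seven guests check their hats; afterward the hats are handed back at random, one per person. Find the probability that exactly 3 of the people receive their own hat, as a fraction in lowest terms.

1/16

Favorable outcomes: C(7,3)·!4 = 35·9 = 315.
Total outcomes: 7! = 5040.
Probability = 315/5040 = 1/16.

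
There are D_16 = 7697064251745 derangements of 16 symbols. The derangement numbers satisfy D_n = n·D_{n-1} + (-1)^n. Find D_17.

D_17 = 17·7697064251745 - 1 = 130850092279664.

130850092279664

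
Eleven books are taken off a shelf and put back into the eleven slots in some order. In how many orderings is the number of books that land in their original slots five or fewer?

Sum C(11,i)·!(11-i) for i = 0..5:
  i=0: C(11,0)·!11 = 1·14684570 = 14684570
  i=1: C(11,1)·!10 = 11·1334961 = 14684571
  i=2: C(11,2)·!9 = 55·133496 = 7342280
  i=3: C(11,3)·!8 = 165·14833 = 2447445
  i=4: C(11,4)·!7 = 330·1854 = 611820
  i=5: C(11,5)·!6 = 462·265 = 122430
Total = 39893116.

39893116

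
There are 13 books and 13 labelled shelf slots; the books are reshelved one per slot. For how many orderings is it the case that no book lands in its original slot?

2290792932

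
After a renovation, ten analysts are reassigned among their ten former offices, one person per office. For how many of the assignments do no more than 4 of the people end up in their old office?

# with exactly i fixed is C(10,i)·!(10-i); sum over i=0..4:
  i=0: C(10,0)·!10 = 1·1334961 = 1334961
  i=1: C(10,1)·!9 = 10·133496 = 1334960
  i=2: C(10,2)·!8 = 45·14833 = 667485
  i=3: C(10,3)·!7 = 120·1854 = 222480
  i=4: C(10,4)·!6 = 210·265 = 55650
Total = 3615536.

3615536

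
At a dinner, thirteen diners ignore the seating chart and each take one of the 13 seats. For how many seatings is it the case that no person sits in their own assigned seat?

By inclusion-exclusion, !13 = Σ (-1)^k · 13!/k! for k=0..13
= 13! - 13!/1! + 13!/2! - 13!/3! + 13!/4! - 13!/5! + 13!/6! - 13!/7! + 13!/8! - 13!/9! + 13!/10! - 13!/11! + 13!/12! - 13!/13!
= 6227020800 - 6227020800 + 3113510400 - 1037836800 + 259459200 - 51891840 + 8648640 - 1235520 + 154440 - 17160 + 1716 - 156 + 13 - 1
= 2290792932

2290792932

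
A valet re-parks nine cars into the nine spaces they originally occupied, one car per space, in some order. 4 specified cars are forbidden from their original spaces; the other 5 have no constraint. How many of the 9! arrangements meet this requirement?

229080

Inclusion-exclusion on the 4 forbidden self-matches:
Σ_{j=0}^{4} (-1)^j C(4,j)(9-j)!
= C(4,0)·9! - C(4,1)·8! + C(4,2)·7! - C(4,3)·6! + C(4,4)·5!
= 362880 - 161280 + 30240 - 2880 + 120
= 229080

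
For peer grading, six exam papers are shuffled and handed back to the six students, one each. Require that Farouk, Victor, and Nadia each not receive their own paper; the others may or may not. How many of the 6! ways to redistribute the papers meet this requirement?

Let A_j be the event that the j-th constrained one is fixed. By inclusion-exclusion over the 3 events:
Σ_{j=0}^{3} (-1)^j C(3,j)(6-j)!
= C(3,0)·6! - C(3,1)·5! + C(3,2)·4! - C(3,3)·3!
= 720 - 360 + 72 - 6
= 426

426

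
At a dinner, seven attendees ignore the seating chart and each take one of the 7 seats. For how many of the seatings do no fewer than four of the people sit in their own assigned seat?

92

Sum C(7,i)·!(7-i) for i = 4..7:
  i=4: C(7,4)·!3 = 35·2 = 70
  i=5: C(7,5)·!2 = 21·1 = 21
  i=6: C(7,6)·!1 = 7·0 = 0
  i=7: C(7,7)·!0 = 1·1 = 1
Total = 92.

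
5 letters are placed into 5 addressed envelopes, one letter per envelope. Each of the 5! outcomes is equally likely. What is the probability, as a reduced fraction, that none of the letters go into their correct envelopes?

Favorable outcomes: !5 = 44.
Total outcomes: 5! = 120.
Probability = 44/120 = 11/30.

11/30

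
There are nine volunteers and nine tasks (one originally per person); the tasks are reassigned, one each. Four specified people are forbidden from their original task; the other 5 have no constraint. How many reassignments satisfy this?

229080

Let A_j be the event that the j-th constrained one is fixed. By inclusion-exclusion over the 4 events:
Σ_{j=0}^{4} (-1)^j C(4,j)(9-j)!
= C(4,0)·9! - C(4,1)·8! + C(4,2)·7! - C(4,3)·6! + C(4,4)·5!
= 362880 - 161280 + 30240 - 2880 + 120
= 229080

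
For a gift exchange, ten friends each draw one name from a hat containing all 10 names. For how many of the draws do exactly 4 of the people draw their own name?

55650

Pick the 4 fixed positions: C(10,4) = 210 ways.
The other 6 form a derangement: !6 = 265.
Total: 210 × 265 = 55650.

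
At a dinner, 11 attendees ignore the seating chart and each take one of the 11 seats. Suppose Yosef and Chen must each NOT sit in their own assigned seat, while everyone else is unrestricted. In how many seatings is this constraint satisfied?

Let A_j be the event that the j-th constrained one is fixed. By inclusion-exclusion over the 2 events:
Σ_{j=0}^{2} (-1)^j C(2,j)(11-j)!
= C(2,0)·11! - C(2,1)·10! + C(2,2)·9!
= 39916800 - 7257600 + 362880
= 33022080

33022080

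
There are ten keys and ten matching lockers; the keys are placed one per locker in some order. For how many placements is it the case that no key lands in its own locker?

1334961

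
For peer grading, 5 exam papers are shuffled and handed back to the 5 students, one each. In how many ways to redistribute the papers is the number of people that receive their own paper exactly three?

Pick the 3 fixed positions: C(5,3) = 10 ways.
The remaining 2 must be deranged: !2 = 1.
Total: 10 × 1 = 10.

10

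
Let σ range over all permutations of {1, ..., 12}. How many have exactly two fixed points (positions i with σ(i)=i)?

88107426

Pick the 2 fixed positions: C(12,2) = 66 ways.
The other 10 form a derangement: !10 = 1334961.
Total: 66 × 1334961 = 88107426.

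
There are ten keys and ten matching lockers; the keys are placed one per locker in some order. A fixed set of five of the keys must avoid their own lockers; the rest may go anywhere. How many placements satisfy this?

2170680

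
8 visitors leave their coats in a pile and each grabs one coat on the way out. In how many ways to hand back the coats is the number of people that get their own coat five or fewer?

40291

# with exactly i fixed is C(8,i)·!(8-i); sum over i=0..5:
  i=0: C(8,0)·!8 = 1·14833 = 14833
  i=1: C(8,1)·!7 = 8·1854 = 14832
  i=2: C(8,2)·!6 = 28·265 = 7420
  i=3: C(8,3)·!5 = 56·44 = 2464
  i=4: C(8,4)·!4 = 70·9 = 630
  i=5: C(8,5)·!3 = 56·2 = 112
Total = 40291.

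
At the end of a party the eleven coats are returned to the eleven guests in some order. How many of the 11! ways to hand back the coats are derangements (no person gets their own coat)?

14684570

By inclusion-exclusion, !11 = Σ (-1)^k · 11!/k! for k=0..11
= 11! - 11!/1! + 11!/2! - 11!/3! + 11!/4! - 11!/5! + 11!/6! - 11!/7! + 11!/8! - 11!/9! + 11!/10! - 11!/11!
= 39916800 - 39916800 + 19958400 - 6652800 + 1663200 - 332640 + 55440 - 7920 + 990 - 110 + 11 - 1
= 14684570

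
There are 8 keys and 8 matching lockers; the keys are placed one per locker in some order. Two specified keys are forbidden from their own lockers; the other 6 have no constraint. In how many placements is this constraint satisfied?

30960

Let A_j be the event that the j-th constrained one is fixed. By inclusion-exclusion over the 2 events:
Σ_{j=0}^{2} (-1)^j C(2,j)(8-j)!
= C(2,0)·8! - C(2,1)·7! + C(2,2)·6!
= 40320 - 10080 + 720
= 30960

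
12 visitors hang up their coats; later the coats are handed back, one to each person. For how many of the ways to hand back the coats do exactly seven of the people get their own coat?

Pick the 7 fixed positions: C(12,7) = 792 ways.
The other 5 form a derangement: !5 = 44.
Total: 792 × 44 = 34848.

34848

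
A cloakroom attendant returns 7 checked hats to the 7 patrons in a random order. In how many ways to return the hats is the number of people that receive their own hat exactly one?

1855

Pick the single fixed position: C(7,1) = 7 ways.
The remaining 6 must be deranged: !6 = 265.
Total: 7 × 265 = 1855.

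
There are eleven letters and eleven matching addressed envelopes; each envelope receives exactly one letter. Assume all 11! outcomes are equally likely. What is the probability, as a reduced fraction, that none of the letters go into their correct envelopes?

1468457/3991680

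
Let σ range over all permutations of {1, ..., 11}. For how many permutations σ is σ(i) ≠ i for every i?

14684570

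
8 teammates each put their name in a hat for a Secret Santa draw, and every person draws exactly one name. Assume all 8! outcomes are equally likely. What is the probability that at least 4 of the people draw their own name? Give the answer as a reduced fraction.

Favorable outcomes: Σ_{i≥4} C(8,i)·!(8-i) = 70·9 + 56·2 + 28·1 + 8·0 + 1·1 = 771.
Total outcomes: 8! = 40320.
Probability = 771/40320 = 257/13440.

257/13440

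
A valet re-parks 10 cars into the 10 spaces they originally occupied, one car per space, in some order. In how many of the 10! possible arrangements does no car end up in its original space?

1334961

The number of derangements of 10 is !10 = Σ_{k=0}^{10} (-1)^k·10!/k!
= 10! - 10!/1! + 10!/2! - 10!/3! + 10!/4! - 10!/5! + 10!/6! - 10!/7! + 10!/8! - 10!/9! + 10!/10!
= 3628800 - 3628800 + 1814400 - 604800 + 151200 - 30240 + 5040 - 720 + 90 - 10 + 1
= 1334961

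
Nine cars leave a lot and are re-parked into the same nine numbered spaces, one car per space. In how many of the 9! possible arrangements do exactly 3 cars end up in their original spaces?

Choose which 3 of the 9 are fixed: C(9,3) = 84.
The remaining 6 must be deranged: !6 = 265.
Total: 84 × 265 = 22260.

22260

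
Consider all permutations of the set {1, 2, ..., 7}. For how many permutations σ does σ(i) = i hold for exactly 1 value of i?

Choose which one of the 7 is fixed: C(7,1) = 7.
The other 6 form a derangement: !6 = 265.
Total: 7 × 265 = 1855.

1855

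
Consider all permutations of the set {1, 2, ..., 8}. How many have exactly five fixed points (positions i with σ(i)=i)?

112

Pick the 5 fixed positions: C(8,5) = 56 ways.
The other 3 form a derangement: !3 = 2.
Total: 56 × 2 = 112.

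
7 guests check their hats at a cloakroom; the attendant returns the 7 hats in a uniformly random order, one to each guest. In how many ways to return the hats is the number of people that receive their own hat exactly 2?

924

Pick the 2 fixed positions: C(7,2) = 21 ways.
The other 5 form a derangement: !5 = 44.
Total: 21 × 44 = 924.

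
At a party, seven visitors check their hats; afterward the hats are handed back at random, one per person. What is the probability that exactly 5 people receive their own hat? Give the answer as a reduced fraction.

Favorable outcomes: C(7,5)·!2 = 21·1 = 21.
Total outcomes: 7! = 5040.
Probability = 21/5040 = 1/240.

1/240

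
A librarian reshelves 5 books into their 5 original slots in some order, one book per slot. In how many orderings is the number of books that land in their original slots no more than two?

# with exactly i fixed is C(5,i)·!(5-i); sum over i=0..2:
  i=0: C(5,0)·!5 = 1·44 = 44
  i=1: C(5,1)·!4 = 5·9 = 45
  i=2: C(5,2)·!3 = 10·2 = 20
Total = 109.

109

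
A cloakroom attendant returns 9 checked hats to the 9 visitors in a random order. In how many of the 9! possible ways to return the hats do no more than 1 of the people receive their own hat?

266993

Sum C(9,i)·!(9-i) for i = 0..1:
  i=0: C(9,0)·!9 = 1·133496 = 133496
  i=1: C(9,1)·!8 = 9·14833 = 133497
Total = 266993.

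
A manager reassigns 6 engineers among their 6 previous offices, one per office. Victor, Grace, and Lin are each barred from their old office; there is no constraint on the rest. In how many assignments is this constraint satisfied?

Inclusion-exclusion on the 3 forbidden self-matches:
Σ_{j=0}^{3} (-1)^j C(3,j)(6-j)!
= C(3,0)·6! - C(3,1)·5! + C(3,2)·4! - C(3,3)·3!
= 720 - 360 + 72 - 6
= 426

426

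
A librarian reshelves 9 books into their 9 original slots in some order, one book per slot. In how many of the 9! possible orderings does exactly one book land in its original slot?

Pick the single fixed position: C(9,1) = 9 ways.
The remaining 8 must be deranged: !8 = 14833.
Total: 9 × 14833 = 133497.

133497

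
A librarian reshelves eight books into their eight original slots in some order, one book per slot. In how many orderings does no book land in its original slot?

14833

By inclusion-exclusion, !8 = Σ (-1)^k · 8!/k! for k=0..8
= 8! - 8!/1! + 8!/2! - 8!/3! + 8!/4! - 8!/5! + 8!/6! - 8!/7! + 8!/8!
= 40320 - 40320 + 20160 - 6720 + 1680 - 336 + 56 - 8 + 1
= 14833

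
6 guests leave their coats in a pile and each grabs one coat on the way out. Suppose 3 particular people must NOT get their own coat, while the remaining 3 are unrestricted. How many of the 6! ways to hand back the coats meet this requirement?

426

Let A_j be the event that the j-th constrained one is fixed. By inclusion-exclusion over the 3 events:
Σ_{j=0}^{3} (-1)^j C(3,j)(6-j)!
= C(3,0)·6! - C(3,1)·5! + C(3,2)·4! - C(3,3)·3!
= 720 - 360 + 72 - 6
= 426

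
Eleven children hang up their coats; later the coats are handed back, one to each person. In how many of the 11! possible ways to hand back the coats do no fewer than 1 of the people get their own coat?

25232230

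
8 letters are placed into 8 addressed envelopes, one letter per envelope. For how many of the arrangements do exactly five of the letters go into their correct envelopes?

Pick the 5 fixed positions: C(8,5) = 56 ways.
The other 3 form a derangement: !3 = 2.
Total: 56 × 2 = 112.

112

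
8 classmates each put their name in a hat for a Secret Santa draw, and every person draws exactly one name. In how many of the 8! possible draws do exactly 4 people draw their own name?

630

Choose which 4 of the 8 are fixed: C(8,4) = 70.
The other 4 form a derangement: !4 = 9.
Total: 70 × 9 = 630.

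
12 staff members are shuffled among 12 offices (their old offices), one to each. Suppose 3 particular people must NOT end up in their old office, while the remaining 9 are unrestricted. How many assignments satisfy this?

369774720

Inclusion-exclusion on the 3 forbidden self-matches:
Σ_{j=0}^{3} (-1)^j C(3,j)(12-j)!
= C(3,0)·12! - C(3,1)·11! + C(3,2)·10! - C(3,3)·9!
= 479001600 - 119750400 + 10886400 - 362880
= 369774720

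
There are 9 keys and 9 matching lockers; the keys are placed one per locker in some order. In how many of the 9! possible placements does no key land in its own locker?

133496

The subfactorial !9 = [9!/e] (nearest integer).
9! = 362880, and 362880/e ≈ 133496.09, so !9 = 133496.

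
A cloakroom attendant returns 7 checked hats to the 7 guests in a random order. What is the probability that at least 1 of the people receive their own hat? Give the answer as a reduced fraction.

Favorable outcomes: Σ_{i≥1} C(7,i)·!(7-i) = 7·265 + 21·44 + 35·9 + 35·2 + 21·1 + 7·0 + 1·1 = 3186.
Total outcomes: 7! = 5040.
Probability = 3186/5040 = 177/280.

177/280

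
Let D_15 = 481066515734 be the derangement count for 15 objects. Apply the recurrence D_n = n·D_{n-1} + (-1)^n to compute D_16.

7697064251745

D_16 = 16·481066515734 + 1 = 7697064251745.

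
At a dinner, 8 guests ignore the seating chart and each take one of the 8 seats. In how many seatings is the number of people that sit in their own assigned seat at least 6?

29

# with exactly i fixed is C(8,i)·!(8-i); sum over i=6..8:
  i=6: C(8,6)·!2 = 28·1 = 28
  i=7: C(8,7)·!1 = 8·0 = 0
  i=8: C(8,8)·!0 = 1·1 = 1
Total = 29.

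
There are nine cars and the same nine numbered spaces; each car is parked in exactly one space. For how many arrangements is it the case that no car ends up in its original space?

133496

!9 is the nearest integer to 9!/e.
9! = 362880, and 362880/e ≈ 133496.09, so !9 = 133496.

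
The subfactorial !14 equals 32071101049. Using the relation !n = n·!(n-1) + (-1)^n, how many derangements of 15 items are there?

481066515734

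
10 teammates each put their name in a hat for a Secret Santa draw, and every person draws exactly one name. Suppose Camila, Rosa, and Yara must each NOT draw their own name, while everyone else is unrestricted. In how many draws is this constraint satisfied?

2656080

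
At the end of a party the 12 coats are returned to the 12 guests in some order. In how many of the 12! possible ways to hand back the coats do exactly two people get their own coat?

Choose which 2 of the 12 are fixed: C(12,2) = 66.
The remaining 10 must be deranged: !10 = 1334961.
Total: 66 × 1334961 = 88107426.

88107426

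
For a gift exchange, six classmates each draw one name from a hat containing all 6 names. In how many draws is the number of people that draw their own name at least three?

56

# with exactly i fixed is C(6,i)·!(6-i); sum over i=3..6:
  i=3: C(6,3)·!3 = 20·2 = 40
  i=4: C(6,4)·!2 = 15·1 = 15
  i=5: C(6,5)·!1 = 6·0 = 0
  i=6: C(6,6)·!0 = 1·1 = 1
Total = 56.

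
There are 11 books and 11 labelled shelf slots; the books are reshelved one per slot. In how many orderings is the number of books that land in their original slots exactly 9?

55

Pick the 9 fixed positions: C(11,9) = 55 ways.
The remaining 2 must be deranged: !2 = 1.
Total: 55 × 1 = 55.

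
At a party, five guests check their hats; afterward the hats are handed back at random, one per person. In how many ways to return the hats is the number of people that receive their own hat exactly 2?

20

Pick the 2 fixed positions: C(5,2) = 10 ways.
The remaining 3 must be deranged: !3 = 2.
Total: 10 × 2 = 20.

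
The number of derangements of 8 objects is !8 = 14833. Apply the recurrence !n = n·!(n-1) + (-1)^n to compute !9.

133496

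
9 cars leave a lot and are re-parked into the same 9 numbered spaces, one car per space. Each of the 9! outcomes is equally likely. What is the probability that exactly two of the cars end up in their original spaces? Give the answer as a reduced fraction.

103/560

Favorable outcomes: C(9,2)·!7 = 36·1854 = 66744.
Total outcomes: 9! = 362880.
Probability = 66744/362880 = 103/560.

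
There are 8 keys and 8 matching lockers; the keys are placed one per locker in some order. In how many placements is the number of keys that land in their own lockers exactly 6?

Pick the 6 fixed positions: C(8,6) = 28 ways.
The remaining 2 must be deranged: !2 = 1.
Total: 28 × 1 = 28.

28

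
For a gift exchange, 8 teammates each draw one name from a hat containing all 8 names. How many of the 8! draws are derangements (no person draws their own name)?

14833

The number of derangements of 8 is !8 = Σ_{k=0}^{8} (-1)^k·8!/k!
= 8! - 8!/1! + 8!/2! - 8!/3! + 8!/4! - 8!/5! + 8!/6! - 8!/7! + 8!/8!
= 40320 - 40320 + 20160 - 6720 + 1680 - 336 + 56 - 8 + 1
= 14833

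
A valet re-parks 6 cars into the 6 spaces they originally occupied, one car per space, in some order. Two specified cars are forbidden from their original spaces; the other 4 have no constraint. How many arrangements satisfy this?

504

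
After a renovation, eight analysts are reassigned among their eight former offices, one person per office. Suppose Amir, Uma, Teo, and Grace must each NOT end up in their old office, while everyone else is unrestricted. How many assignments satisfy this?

Let A_j be the event that the j-th constrained one is fixed. By inclusion-exclusion over the 4 events:
Σ_{j=0}^{4} (-1)^j C(4,j)(8-j)!
= C(4,0)·8! - C(4,1)·7! + C(4,2)·6! - C(4,3)·5! + C(4,4)·4!
= 40320 - 20160 + 4320 - 480 + 24
= 24024

24024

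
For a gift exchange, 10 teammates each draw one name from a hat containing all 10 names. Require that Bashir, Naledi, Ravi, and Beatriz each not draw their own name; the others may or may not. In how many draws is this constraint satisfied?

Let A_j be the event that the j-th constrained one is fixed. By inclusion-exclusion over the 4 events:
Σ_{j=0}^{4} (-1)^j C(4,j)(10-j)!
= C(4,0)·10! - C(4,1)·9! + C(4,2)·8! - C(4,3)·7! + C(4,4)·6!
= 3628800 - 1451520 + 241920 - 20160 + 720
= 2399760

2399760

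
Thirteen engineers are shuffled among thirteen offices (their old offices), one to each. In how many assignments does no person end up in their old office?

The number of derangements of 13 is !13 = Σ_{k=0}^{13} (-1)^k·13!/k!
= 13! - 13!/1! + 13!/2! - 13!/3! + 13!/4! - 13!/5! + 13!/6! - 13!/7! + 13!/8! - 13!/9! + 13!/10! - 13!/11! + 13!/12! - 13!/13!
= 6227020800 - 6227020800 + 3113510400 - 1037836800 + 259459200 - 51891840 + 8648640 - 1235520 + 154440 - 17160 + 1716 - 156 + 13 - 1
= 2290792932

2290792932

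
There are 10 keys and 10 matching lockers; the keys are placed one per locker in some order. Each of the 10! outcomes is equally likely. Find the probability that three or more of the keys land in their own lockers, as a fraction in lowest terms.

Favorable outcomes: Σ_{i≥3} C(10,i)·!(10-i) = 120·1854 + 210·265 + 252·44 + 210·9 + 120·2 + 45·1 + 10·0 + 1·1 = 291394.
Total outcomes: 10! = 3628800.
Probability = 291394/3628800 = 145697/1814400.

145697/1814400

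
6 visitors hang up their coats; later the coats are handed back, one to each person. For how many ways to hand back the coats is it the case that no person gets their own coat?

265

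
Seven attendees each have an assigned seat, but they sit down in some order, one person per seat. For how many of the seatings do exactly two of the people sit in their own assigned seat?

Pick the 2 fixed positions: C(7,2) = 21 ways.
The other 5 form a derangement: !5 = 44.
Total: 21 × 44 = 924.

924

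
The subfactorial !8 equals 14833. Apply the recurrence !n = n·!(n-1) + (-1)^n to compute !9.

133496

!9 = 9·14833 - 1 = 133496.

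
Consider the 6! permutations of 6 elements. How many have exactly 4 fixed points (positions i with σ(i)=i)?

15

Choose which 4 of the 6 are fixed: C(6,4) = 15.
The other 2 form a derangement: !2 = 1.
Total: 15 × 1 = 15.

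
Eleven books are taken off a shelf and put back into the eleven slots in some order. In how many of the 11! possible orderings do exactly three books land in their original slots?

2447445

Choose which 3 of the 11 are fixed: C(11,3) = 165.
The remaining 8 must be deranged: !8 = 14833.
Total: 165 × 14833 = 2447445.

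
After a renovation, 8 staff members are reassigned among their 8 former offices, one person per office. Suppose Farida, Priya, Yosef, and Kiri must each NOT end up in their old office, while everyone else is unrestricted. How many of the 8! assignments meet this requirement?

24024

Inclusion-exclusion on the 4 forbidden self-matches:
Σ_{j=0}^{4} (-1)^j C(4,j)(8-j)!
= C(4,0)·8! - C(4,1)·7! + C(4,2)·6! - C(4,3)·5! + C(4,4)·4!
= 40320 - 20160 + 4320 - 480 + 24
= 24024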